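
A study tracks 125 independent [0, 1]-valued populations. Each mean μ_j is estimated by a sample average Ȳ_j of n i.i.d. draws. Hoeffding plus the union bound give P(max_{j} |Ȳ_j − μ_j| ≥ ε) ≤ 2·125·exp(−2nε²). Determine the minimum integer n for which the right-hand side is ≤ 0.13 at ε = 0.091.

Need 2·125·exp(−2nε²) ≤ 0.13, i.e. exp(−2nε²) ≤ 0.13/250.
So 2nε² ≥ ln(250/0.13) = 7.561682.
Hence n ≥ 7.561682/(2·0.091²) = 456.568.
The smallest integer n is 457.

457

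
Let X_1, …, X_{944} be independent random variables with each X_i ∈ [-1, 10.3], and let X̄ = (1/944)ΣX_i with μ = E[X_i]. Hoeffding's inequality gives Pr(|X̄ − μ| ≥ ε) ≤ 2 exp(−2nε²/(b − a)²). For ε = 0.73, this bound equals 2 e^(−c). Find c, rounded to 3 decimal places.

c = 2nε²/(b − a)² = 2·944·0.73² / 11.3² = 7.8794.

7.879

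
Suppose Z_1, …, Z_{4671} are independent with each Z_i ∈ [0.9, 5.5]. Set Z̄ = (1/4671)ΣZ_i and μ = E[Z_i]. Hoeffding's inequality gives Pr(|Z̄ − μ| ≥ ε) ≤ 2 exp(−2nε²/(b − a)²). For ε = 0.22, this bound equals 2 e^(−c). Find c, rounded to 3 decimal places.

21.368

c = 2nε²/(b − a)² = 2·4671·0.22² / 4.6² = 21.3683.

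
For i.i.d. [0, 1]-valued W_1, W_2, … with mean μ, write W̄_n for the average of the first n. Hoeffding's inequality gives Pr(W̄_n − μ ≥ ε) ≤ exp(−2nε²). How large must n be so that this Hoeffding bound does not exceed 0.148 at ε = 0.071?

Require exp(−2nε²) ≤ 0.148, i.e. 2nε² ≥ ln(1/0.148) = 1.910543.
So n ≥ 1.910543 / (2·0.071²) = 189.500.
The smallest integer n is 190.

190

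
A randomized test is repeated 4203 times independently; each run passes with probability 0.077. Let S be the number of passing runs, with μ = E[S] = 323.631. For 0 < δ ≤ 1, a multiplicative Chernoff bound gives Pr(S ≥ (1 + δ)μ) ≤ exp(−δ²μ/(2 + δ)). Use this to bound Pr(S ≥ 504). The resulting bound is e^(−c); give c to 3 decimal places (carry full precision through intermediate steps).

Write 504 = (1 + δ)μ, so δ = 504/323.631 − 1 = 0.5573292…
Then the exponent is δ²μ/(2 + δ) = (504 − μ)² / (μ·(2 + δ)) = 39.308552.

39.309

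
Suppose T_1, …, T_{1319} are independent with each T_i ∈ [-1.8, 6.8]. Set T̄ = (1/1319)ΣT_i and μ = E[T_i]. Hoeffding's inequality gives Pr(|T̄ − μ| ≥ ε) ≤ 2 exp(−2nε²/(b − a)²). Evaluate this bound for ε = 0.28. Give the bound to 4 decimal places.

0.1221

Exponent: 2nε²/(b − a)² = 2·1319·0.28² / 8.6² = 2.79637.
Bound = 2·exp(−2.79637) = 0.12206.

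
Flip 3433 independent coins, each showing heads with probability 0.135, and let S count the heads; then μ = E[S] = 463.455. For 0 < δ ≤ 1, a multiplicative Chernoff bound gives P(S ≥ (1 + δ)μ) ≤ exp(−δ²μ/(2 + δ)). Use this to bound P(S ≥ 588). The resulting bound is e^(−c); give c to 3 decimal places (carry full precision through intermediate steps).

14.752

Write 588 = (1 + δ)μ, so δ = 588/463.455 − 1 = 0.2687316…
Then the exponent is δ²μ/(2 + δ) = (588 − μ)² / (μ·(2 + δ)) = 14.752374.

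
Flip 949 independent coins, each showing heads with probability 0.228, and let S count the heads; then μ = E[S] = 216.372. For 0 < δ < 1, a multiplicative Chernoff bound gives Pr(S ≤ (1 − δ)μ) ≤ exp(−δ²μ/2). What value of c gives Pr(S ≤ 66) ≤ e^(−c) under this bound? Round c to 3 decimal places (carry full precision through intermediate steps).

Write 66 = (1 − δ)μ, so δ = 1 − 66/216.372 = 0.6949698…
Then the exponent is δ²μ/2 = (μ − 66)²/(2μ) = 52.251997.

52.252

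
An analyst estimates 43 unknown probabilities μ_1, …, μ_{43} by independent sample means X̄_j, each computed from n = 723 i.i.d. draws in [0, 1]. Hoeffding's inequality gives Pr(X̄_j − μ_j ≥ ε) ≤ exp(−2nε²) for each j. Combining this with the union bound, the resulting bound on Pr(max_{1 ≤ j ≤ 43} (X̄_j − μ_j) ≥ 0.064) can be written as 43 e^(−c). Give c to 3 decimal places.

Union bound over the 43 events: Pr(max_{1 ≤ j ≤ 43} (X̄_j − μ_j) ≥ 0.064) ≤ 43·exp(−2nε²) = 43 exp(−2·723·0.064²).
So c = 2·723·0.064² = 5.9228.

5.923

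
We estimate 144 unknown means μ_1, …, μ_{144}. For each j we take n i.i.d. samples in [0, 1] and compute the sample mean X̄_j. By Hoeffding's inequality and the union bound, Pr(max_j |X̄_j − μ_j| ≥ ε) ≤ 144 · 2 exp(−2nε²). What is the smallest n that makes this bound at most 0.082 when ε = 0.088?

Need 2·144·exp(−2nε²) ≤ 0.082, i.e. exp(−2nε²) ≤ 0.082/288.
So 2nε² ≥ ln(288/0.082) = 8.163997.
Hence n ≥ 8.163997/(2·0.088²) = 527.118.
The smallest integer n is 528.

528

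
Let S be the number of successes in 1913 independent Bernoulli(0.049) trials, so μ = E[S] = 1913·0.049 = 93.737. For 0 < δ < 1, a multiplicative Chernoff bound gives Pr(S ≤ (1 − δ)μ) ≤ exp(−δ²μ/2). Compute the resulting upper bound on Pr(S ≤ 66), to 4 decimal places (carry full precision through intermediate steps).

0.0165

Write 66 = (1 − δ)μ, so δ = 1 − 66/93.737 = 0.2959024…
Then the exponent is δ²μ/2 = (μ − 66)²/(2μ) = 4.103722.
Bound = exp(−4.103722) = 0.01651.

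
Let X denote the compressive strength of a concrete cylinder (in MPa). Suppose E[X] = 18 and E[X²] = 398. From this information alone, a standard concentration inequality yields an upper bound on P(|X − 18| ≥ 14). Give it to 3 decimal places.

The first two moments determine the variance, so Chebyshev's inequality is the sharpest standard bound available.
Var(X) = E[X²] − (E[X])² = 398 − 324 = 74.
Chebyshev's inequality: P(|X − μ| ≥ t) ≤ Var(X)/t² = 74/196 = 0.3776.

0.378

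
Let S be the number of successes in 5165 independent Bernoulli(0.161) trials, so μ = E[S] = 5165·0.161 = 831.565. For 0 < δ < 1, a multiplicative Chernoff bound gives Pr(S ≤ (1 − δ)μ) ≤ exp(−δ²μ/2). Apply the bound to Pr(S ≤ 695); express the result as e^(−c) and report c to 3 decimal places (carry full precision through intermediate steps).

11.214

Write 695 = (1 − δ)μ, so δ = 1 − 695/831.565 = 0.1642265…
Then the exponent is δ²μ/2 = (μ − 695)²/(2μ) = 11.213795.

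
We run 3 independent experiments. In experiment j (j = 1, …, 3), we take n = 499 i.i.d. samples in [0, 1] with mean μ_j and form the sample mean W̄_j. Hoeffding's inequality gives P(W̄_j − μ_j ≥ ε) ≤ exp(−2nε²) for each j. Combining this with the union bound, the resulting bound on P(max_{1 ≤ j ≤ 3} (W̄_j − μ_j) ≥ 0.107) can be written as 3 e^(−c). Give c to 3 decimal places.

11.426

Union bound over the 3 events: P(max_{1 ≤ j ≤ 3} (W̄_j − μ_j) ≥ 0.107) ≤ 3·exp(−2nε²) = 3 exp(−2·499·0.107²).
So c = 2·499·0.107² = 11.4261.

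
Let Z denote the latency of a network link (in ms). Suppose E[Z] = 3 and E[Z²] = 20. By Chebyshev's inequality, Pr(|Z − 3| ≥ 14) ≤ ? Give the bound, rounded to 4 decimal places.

0.0561

Var(Z) = E[Z²] − (E[Z])² = 20 − 9 = 11.
Chebyshev's inequality: Pr(|Z − μ| ≥ t) ≤ Var(Z)/t² = 11/196 = 0.0561.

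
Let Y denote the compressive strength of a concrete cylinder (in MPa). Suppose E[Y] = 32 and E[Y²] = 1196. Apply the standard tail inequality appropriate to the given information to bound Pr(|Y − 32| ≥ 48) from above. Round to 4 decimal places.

0.0747

The first two moments determine the variance, so Chebyshev's inequality is the sharpest standard bound available.
Var(Y) = E[Y²] − (E[Y])² = 1196 − 1024 = 172.
Chebyshev's inequality: Pr(|Y − μ| ≥ t) ≤ Var(Y)/t² = 172/2304 = 0.0747.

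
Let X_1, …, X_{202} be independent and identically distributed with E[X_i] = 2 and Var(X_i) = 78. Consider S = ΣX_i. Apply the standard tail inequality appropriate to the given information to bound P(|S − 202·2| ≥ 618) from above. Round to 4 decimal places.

0.0413

With mean and variance of each term known, Chebyshev's inequality bounds the deviation of the sum (or sample mean).
Var(S) = n·Var(X_i) = 202·78 = 15756.
Chebyshev: P(|S − 202·2| ≥ 618) ≤ Var(S)/618² = 15756/381924 = 0.0413.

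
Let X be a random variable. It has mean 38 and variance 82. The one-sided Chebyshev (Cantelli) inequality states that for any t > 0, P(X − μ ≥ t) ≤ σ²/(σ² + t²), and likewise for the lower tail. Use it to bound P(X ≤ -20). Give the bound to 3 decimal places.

0.024

Here σ² = 82 and t = 58, so σ² + t² = 3446.
Cantelli's bound: 82/3446 = 0.0238.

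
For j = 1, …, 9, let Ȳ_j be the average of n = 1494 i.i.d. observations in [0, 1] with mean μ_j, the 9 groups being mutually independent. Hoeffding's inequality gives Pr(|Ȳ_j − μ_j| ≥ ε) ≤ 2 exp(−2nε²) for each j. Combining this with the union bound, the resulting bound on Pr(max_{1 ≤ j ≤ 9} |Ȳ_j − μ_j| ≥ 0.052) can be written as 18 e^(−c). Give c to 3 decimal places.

8.080

Union bound over the 9 events: Pr(max_{1 ≤ j ≤ 9} |Ȳ_j − μ_j| ≥ 0.052) ≤ 9·2·exp(−2nε²) = 18 exp(−2·1494·0.052²).
So c = 2·1494·0.052² = 8.0796.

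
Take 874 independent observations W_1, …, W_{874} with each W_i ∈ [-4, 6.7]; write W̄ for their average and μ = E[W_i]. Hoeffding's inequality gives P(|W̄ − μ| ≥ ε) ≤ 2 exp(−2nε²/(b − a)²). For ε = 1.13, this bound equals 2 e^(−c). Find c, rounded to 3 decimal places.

c = 2nε²/(b − a)² = 2·874·1.13² / 10.7² = 19.4953.

19.495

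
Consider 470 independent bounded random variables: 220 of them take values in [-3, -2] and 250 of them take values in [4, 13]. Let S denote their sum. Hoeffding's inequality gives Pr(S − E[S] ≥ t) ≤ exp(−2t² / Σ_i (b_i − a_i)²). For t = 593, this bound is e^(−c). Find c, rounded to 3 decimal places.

Σ(b_i − a_i)² = 220·1² + 250·9² = 20470.
c = 2t² / 20470 = 2·593² / 20470 = 34.3575.

34.357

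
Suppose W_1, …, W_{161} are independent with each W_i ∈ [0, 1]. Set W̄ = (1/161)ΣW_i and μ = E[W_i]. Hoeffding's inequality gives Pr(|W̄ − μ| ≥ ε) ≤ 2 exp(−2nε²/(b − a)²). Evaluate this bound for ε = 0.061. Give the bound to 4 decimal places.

0.6035

Exponent: 2nε²/(b − a)² = 2·161·0.061² / 1² = 1.19816.
Bound = 2·exp(−1.19816) = 0.60350.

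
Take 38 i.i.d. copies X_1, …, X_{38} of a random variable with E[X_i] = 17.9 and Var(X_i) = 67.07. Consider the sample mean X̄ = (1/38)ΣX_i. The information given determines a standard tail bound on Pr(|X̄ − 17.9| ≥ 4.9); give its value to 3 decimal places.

0.074

With mean and variance of each term known, Chebyshev's inequality bounds the deviation of the sum (or sample mean).
Var(X̄) = Var(X_i)/n = 67.07/38 = 1.765.
Chebyshev: Pr(|X̄ − 17.9| ≥ 4.9) ≤ Var(X̄)/(4.9)² = 67.07/(38·4.9²) = 0.0735.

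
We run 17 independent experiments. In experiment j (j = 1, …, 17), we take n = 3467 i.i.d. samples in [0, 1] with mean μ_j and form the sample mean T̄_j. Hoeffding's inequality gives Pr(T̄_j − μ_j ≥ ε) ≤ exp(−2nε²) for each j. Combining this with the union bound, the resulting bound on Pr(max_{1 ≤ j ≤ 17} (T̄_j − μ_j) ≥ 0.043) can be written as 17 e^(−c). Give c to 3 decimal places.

Union bound over the 17 events: Pr(max_{1 ≤ j ≤ 17} (T̄_j − μ_j) ≥ 0.043) ≤ 17·exp(−2nε²) = 17 exp(−2·3467·0.043²).
So c = 2·3467·0.043² = 12.8210.

12.821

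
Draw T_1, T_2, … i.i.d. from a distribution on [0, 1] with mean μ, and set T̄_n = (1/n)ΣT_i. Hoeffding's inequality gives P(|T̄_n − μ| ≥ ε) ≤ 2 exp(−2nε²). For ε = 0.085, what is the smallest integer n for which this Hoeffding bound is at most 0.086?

218

Require 2·exp(−2nε²) ≤ 0.086, i.e. 2nε² ≥ ln(2/0.086) = 3.146555.
So n ≥ 3.146555 / (2·0.085²) = 217.755.
The smallest integer n is 218.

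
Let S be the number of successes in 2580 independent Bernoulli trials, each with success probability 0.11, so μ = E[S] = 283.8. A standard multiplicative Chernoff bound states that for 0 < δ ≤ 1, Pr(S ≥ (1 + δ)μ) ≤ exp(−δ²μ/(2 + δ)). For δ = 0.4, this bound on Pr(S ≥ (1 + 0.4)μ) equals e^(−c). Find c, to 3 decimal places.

18.920

c = δ²μ/(2 + δ) = 0.4²·283.8/(2 + 0.4) = 18.9200.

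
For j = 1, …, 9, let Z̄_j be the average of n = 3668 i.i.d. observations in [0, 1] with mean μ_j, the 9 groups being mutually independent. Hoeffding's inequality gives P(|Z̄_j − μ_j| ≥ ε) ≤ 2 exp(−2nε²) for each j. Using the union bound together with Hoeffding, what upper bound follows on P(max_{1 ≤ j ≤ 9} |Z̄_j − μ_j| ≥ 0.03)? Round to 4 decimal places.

0.0244

Per-experiment Hoeffding bound: 2·exp(−2·3668·0.03²) = 2·exp(−6.60240) = 0.0027142.
Union bound over 9 events: 9·0.0027142 = 0.02443.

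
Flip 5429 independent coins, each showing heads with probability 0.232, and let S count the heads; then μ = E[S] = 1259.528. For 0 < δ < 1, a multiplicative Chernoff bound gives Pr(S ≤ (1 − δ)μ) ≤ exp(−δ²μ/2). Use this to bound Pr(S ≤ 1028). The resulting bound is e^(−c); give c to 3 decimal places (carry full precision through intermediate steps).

Write 1028 = (1 − δ)μ, so δ = 1 − 1028/1259.528 = 0.1838212…
Then the exponent is δ²μ/2 = (μ − 1028)²/(2μ) = 21.279882.

21.280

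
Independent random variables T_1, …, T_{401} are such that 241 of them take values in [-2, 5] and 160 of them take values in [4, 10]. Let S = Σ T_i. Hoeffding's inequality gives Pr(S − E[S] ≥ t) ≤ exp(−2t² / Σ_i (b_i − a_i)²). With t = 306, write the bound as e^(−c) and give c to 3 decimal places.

10.659

Σ(b_i − a_i)² = 241·7² + 160·6² = 17569.
c = 2t² / 17569 = 2·306² / 17569 = 10.6592.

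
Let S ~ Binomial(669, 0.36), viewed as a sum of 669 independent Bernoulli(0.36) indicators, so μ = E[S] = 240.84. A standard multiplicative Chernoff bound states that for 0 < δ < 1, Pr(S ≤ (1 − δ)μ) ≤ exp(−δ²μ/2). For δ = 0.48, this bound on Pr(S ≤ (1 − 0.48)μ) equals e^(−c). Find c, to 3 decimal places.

27.745

c = δ²μ/2 = 0.48²·240.84/2 = 27.7448.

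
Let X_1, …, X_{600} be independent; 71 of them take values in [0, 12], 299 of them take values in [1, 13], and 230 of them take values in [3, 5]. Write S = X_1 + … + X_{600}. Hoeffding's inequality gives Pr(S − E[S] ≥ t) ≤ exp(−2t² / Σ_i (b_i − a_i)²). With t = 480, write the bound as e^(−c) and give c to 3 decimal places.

8.502

Σ(b_i − a_i)² = 71·12² + 299·12² + 230·2² = 54200.
c = 2t² / 54200 = 2·480² / 54200 = 8.5018.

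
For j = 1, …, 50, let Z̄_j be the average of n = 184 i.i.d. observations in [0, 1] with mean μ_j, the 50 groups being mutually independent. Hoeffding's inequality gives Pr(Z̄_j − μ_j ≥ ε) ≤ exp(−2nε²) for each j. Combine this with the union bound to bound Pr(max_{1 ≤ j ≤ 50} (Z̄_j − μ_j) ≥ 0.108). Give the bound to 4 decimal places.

Per-experiment Hoeffding bound: exp(−2·184·0.108²) = exp(−4.29235) = 0.013673.
Union bound over 50 events: 50·0.013673 = 0.68364.

0.6836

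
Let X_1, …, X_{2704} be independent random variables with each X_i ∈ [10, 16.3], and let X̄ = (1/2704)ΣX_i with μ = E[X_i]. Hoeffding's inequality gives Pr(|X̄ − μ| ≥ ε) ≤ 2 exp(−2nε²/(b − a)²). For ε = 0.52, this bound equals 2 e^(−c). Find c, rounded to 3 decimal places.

36.844

c = 2nε²/(b − a)² = 2·2704·0.52² / 6.3² = 36.8436.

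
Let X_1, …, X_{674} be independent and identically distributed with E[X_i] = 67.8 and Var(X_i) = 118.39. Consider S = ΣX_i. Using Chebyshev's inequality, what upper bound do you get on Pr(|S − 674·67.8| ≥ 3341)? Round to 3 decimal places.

Var(S) = n·Var(X_i) = 674·118.39 = 79794.86.
Chebyshev: Pr(|S − 674·67.8| ≥ 3341) ≤ Var(S)/3341² = 79794.86/11162281 = 0.0071.

0.007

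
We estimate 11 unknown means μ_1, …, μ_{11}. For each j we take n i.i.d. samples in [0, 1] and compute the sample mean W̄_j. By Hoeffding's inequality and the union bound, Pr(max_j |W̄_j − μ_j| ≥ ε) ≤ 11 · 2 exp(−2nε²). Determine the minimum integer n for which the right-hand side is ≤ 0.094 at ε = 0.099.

Need 2·11·exp(−2nε²) ≤ 0.094, i.e. exp(−2nε²) ≤ 0.094/22.
So 2nε² ≥ ln(22/0.094) = 5.455503.
Hence n ≥ 5.455503/(2·0.099²) = 278.314.
The smallest integer n is 279.

279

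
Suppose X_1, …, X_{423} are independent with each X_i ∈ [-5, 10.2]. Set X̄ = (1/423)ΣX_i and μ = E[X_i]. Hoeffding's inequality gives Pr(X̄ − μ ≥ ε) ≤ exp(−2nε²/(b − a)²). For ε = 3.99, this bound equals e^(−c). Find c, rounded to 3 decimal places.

c = 2nε²/(b − a)² = 2·423·3.99² / 15.2² = 58.2947.

58.295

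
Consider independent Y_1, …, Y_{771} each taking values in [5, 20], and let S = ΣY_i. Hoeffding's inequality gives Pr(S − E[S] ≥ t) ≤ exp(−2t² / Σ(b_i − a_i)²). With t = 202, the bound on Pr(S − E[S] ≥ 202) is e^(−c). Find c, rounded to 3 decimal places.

Σ(b_i − a_i)² = 771·(15)² = 173475.
c = 2t²/173475 = 2·202²/173475 = 0.4704.

0.470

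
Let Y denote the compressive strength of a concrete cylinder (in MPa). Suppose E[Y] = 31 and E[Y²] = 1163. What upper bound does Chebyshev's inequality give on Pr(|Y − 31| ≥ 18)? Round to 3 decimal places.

0.623

Var(Y) = E[Y²] − (E[Y])² = 1163 − 961 = 202.
Chebyshev's inequality: Pr(|Y − μ| ≥ t) ≤ Var(Y)/t² = 202/324 = 0.6235.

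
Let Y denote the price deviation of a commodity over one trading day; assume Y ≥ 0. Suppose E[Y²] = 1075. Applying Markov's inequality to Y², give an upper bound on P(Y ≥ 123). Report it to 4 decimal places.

Since Y ≥ 0, the event {Y ≥ 123} is the same as {Y² ≥ 15129}.
Markov's inequality applied to Y² gives P(Y² ≥ 15129) ≤ E[Y²]/15129 = 1075/15129 = 0.0711.

0.0711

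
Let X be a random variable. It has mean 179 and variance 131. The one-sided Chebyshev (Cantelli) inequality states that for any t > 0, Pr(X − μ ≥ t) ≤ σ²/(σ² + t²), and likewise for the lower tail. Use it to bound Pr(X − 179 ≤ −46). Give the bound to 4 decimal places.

Here σ² = 131 and t = 46, so σ² + t² = 2247.
Cantelli's bound: 131/2247 = 0.0583.

0.0583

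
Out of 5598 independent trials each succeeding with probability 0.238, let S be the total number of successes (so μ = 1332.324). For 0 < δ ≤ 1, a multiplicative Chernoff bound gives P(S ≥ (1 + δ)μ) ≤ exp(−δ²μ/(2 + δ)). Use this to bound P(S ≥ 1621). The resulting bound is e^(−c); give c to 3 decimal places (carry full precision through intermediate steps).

Write 1621 = (1 + δ)μ, so δ = 1621/1332.324 − 1 = 0.216671…
Then the exponent is δ²μ/(2 + δ) = (1621 − μ)² / (μ·(2 + δ)) = 28.216963.

28.217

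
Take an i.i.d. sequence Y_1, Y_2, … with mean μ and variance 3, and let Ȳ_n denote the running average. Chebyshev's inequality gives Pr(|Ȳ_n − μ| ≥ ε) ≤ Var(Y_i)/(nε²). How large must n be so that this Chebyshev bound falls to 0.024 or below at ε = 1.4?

Require 3/(n·1.4²) ≤ 0.024, i.e. n ≥ 3/(0.024·1.4²) = 63.776.
The smallest integer n is 64.

64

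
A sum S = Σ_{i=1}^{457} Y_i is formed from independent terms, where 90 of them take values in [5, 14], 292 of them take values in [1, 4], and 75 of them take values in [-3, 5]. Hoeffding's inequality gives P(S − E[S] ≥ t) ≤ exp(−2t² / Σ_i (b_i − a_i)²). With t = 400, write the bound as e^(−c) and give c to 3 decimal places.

Σ(b_i − a_i)² = 90·9² + 292·3² + 75·8² = 14718.
c = 2t² / 14718 = 2·400² / 14718 = 21.7421.

21.742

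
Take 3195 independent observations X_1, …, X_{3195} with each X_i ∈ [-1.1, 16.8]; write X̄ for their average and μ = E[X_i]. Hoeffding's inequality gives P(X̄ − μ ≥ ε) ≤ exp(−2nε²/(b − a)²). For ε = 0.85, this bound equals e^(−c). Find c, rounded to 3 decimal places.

c = 2nε²/(b − a)² = 2·3195·0.85² / 17.9² = 14.4090.

14.409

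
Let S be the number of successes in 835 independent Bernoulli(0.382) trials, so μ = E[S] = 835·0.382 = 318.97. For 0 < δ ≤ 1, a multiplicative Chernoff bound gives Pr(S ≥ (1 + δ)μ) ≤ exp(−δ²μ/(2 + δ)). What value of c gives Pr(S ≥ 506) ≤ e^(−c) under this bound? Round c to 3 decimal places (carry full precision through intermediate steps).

42.402

Write 506 = (1 + δ)μ, so δ = 506/318.97 − 1 = 0.5863561…
Then the exponent is δ²μ/(2 + δ) = (506 − μ)² / (μ·(2 + δ)) = 42.401810.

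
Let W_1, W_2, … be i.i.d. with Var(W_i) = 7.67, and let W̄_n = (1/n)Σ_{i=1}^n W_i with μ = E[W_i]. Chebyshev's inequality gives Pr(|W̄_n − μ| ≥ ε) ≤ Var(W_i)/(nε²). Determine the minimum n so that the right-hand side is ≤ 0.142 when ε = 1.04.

Require 7.67/(n·1.04²) ≤ 0.142, i.e. n ≥ 7.67/(0.142·1.04²) = 49.939.
The smallest integer n is 50.

50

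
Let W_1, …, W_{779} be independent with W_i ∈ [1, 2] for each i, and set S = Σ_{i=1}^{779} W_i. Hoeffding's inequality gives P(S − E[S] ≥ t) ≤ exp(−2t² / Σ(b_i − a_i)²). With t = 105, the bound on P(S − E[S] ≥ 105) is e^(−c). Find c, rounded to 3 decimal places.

28.306

Σ(b_i − a_i)² = 779·(1)² = 779.
c = 2t²/779 = 2·105²/779 = 28.3055.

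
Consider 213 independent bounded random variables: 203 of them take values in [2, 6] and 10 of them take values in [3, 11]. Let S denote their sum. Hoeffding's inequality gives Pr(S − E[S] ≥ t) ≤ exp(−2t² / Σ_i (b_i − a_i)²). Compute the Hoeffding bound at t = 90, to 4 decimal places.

0.0155

Σ(b_i − a_i)² = 203·4² + 10·8² = 3888.
Exponent = 2·90² / 3888 = 4.16667.
Bound = exp(−4.16667) = 0.01550.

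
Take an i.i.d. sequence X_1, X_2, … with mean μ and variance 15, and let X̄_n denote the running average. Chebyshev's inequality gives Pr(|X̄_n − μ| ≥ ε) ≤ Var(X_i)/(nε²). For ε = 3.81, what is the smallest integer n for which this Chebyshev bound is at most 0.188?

6

Require 15/(n·3.81²) ≤ 0.188, i.e. n ≥ 15/(0.188·3.81²) = 5.496.
The smallest integer n is 6.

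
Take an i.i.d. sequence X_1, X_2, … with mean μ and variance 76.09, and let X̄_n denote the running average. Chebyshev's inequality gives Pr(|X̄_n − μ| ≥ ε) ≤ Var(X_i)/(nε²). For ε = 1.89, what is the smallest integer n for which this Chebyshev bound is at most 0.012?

Require 76.09/(n·1.89²) ≤ 0.012, i.e. n ≥ 76.09/(0.012·1.89²) = 1775.100.
The smallest integer n is 1776.

1776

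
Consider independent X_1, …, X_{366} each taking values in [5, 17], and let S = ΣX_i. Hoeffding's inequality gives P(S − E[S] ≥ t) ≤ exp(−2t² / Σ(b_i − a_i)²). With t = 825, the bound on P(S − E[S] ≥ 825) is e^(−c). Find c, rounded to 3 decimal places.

Σ(b_i − a_i)² = 366·(12)² = 52704.
c = 2t²/52704 = 2·825²/52704 = 25.8282.

25.828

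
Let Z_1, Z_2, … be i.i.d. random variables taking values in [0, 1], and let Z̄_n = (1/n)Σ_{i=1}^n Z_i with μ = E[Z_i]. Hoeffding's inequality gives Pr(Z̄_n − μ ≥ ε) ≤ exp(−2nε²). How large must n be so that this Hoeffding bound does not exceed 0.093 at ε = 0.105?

Require exp(−2nε²) ≤ 0.093, i.e. 2nε² ≥ ln(1/0.093) = 2.375156.
So n ≥ 2.375156 / (2·0.105²) = 107.717.
The smallest integer n is 108.

108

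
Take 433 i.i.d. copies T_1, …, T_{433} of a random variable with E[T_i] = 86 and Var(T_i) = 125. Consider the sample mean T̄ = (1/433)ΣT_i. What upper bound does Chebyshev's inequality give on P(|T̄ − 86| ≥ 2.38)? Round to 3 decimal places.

Var(T̄) = Var(T_i)/n = 125/433 = 0.28868.
Chebyshev: P(|T̄ − 86| ≥ 2.38) ≤ Var(T̄)/(2.38)² = 125/(433·2.38²) = 0.0510.

0.051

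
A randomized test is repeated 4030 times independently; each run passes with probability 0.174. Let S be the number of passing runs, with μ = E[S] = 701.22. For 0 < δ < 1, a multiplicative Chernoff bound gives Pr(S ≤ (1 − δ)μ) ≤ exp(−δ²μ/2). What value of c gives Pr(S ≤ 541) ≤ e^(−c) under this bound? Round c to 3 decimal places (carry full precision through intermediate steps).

Write 541 = (1 − δ)μ, so δ = 1 − 541/701.22 = 0.2284875…
Then the exponent is δ²μ/2 = (μ − 541)²/(2μ) = 18.304133.

18.304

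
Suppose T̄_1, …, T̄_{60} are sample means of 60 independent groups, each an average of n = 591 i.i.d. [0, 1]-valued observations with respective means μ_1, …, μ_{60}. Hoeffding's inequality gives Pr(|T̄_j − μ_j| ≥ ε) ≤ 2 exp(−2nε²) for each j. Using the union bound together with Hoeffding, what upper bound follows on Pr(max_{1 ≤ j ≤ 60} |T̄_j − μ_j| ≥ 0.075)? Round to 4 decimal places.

0.1555

Per-experiment Hoeffding bound: 2·exp(−2·591·0.075²) = 2·exp(−6.64875) = 0.0025913.
Union bound over 60 events: 60·0.0025913 = 0.15548.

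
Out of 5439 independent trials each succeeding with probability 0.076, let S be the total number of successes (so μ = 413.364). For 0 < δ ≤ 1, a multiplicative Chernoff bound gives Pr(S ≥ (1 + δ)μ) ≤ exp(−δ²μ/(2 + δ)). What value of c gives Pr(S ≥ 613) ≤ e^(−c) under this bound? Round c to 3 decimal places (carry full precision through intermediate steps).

Write 613 = (1 + δ)μ, so δ = 613/413.364 − 1 = 0.4829545…
Then the exponent is δ²μ/(2 + δ) = (613 − μ)² / (μ·(2 + δ)) = 38.830797.

38.831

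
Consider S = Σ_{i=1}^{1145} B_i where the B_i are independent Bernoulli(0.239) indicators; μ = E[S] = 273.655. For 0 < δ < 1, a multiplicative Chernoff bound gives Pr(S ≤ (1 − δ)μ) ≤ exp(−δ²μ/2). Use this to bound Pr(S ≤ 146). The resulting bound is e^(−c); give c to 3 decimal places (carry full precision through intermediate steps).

29.774

Write 146 = (1 − δ)μ, so δ = 1 − 146/273.655 = 0.4664815…
Then the exponent is δ²μ/2 = (μ − 146)²/(2μ) = 29.774349.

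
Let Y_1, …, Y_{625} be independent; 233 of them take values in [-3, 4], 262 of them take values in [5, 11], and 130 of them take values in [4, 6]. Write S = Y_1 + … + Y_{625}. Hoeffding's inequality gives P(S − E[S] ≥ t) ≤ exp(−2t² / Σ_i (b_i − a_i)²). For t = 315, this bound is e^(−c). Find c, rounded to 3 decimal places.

9.287

Σ(b_i − a_i)² = 233·7² + 262·6² + 130·2² = 21369.
c = 2t² / 21369 = 2·315² / 21369 = 9.2868.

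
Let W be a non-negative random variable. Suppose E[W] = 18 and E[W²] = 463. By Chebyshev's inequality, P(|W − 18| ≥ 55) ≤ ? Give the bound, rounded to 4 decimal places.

Var(W) = E[W²] − (E[W])² = 463 − 324 = 139.
Chebyshev's inequality: P(|W − μ| ≥ t) ≤ Var(W)/t² = 139/3025 = 0.0460.

0.0460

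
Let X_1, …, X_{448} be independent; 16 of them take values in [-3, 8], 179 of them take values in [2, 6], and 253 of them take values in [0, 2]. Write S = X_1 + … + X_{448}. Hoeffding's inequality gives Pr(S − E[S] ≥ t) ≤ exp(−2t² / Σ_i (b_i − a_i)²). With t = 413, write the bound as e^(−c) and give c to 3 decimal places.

58.695

Σ(b_i − a_i)² = 16·11² + 179·4² + 253·2² = 5812.
c = 2t² / 5812 = 2·413² / 5812 = 58.6955.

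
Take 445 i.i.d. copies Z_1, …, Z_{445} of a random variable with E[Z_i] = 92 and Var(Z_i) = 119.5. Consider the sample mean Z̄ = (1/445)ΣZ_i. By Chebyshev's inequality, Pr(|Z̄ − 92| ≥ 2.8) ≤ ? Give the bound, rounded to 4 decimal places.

Var(Z̄) = Var(Z_i)/n = 119.5/445 = 0.26854.
Chebyshev: Pr(|Z̄ − 92| ≥ 2.8) ≤ Var(Z̄)/(2.8)² = 119.5/(445·2.8²) = 0.0343.

0.0343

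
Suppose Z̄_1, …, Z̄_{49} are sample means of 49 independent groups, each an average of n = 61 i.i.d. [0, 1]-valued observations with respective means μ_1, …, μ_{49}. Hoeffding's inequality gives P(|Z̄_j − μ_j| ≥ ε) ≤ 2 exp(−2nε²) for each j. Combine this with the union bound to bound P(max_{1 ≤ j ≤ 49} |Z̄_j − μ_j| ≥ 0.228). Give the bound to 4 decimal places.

Per-experiment Hoeffding bound: 2·exp(−2·61·0.228²) = 2·exp(−6.34205) = 0.0035214.
Union bound over 49 events: 49·0.0035214 = 0.17255.

0.1725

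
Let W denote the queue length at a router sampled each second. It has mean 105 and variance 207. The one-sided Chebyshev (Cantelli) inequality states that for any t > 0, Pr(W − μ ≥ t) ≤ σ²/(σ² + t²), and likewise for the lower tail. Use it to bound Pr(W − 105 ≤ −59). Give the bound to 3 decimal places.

Here σ² = 207 and t = 59, so σ² + t² = 3688.
Cantelli's bound: 207/3688 = 0.0561.

0.056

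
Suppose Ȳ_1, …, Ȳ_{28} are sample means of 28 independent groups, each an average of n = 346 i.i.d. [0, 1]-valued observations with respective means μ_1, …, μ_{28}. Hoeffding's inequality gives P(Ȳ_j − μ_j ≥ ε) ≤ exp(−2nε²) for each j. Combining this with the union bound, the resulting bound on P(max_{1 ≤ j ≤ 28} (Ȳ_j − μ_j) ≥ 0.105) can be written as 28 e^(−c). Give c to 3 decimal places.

7.629

Union bound over the 28 events: P(max_{1 ≤ j ≤ 28} (Ȳ_j − μ_j) ≥ 0.105) ≤ 28·exp(−2nε²) = 28 exp(−2·346·0.105²).
So c = 2·346·0.105² = 7.6293.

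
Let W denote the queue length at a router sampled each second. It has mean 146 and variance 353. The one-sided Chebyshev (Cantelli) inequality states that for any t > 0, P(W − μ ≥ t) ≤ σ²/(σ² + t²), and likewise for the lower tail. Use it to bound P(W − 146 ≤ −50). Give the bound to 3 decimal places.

0.124

Here σ² = 353 and t = 50, so σ² + t² = 2853.
Cantelli's bound: 353/2853 = 0.1237.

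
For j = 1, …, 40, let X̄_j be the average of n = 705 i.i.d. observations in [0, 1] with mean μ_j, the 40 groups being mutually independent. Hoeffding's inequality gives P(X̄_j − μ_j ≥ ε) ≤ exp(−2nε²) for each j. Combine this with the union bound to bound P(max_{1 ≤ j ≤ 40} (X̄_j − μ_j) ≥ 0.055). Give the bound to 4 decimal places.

Per-experiment Hoeffding bound: exp(−2·705·0.055²) = exp(−4.26525) = 0.014048.
Union bound over 40 events: 40·0.014048 = 0.56193.

0.5619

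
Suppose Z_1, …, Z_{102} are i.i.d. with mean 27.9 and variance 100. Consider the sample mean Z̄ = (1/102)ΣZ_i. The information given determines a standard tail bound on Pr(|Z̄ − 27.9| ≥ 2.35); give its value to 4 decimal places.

0.1775

With mean and variance of each term known, Chebyshev's inequality bounds the deviation of the sum (or sample mean).
Var(Z̄) = Var(Z_i)/n = 100/102 = 0.98039.
Chebyshev: Pr(|Z̄ − 27.9| ≥ 2.35) ≤ Var(Z̄)/(2.35)² = 100/(102·2.35²) = 0.1775.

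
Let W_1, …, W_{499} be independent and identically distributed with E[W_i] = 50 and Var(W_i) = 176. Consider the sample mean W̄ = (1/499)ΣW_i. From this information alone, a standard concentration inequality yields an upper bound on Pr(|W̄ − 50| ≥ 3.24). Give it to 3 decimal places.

0.034

With mean and variance of each term known, Chebyshev's inequality bounds the deviation of the sum (or sample mean).
Var(W̄) = Var(W_i)/n = 176/499 = 0.35271.
Chebyshev: Pr(|W̄ − 50| ≥ 3.24) ≤ Var(W̄)/(3.24)² = 176/(499·3.24²) = 0.0336.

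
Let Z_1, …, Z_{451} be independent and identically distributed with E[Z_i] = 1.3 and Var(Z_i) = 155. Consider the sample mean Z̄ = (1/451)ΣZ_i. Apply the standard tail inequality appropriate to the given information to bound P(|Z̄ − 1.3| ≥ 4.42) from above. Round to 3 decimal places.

0.018

With mean and variance of each term known, Chebyshev's inequality bounds the deviation of the sum (or sample mean).
Var(Z̄) = Var(Z_i)/n = 155/451 = 0.34368.
Chebyshev: P(|Z̄ − 1.3| ≥ 4.42) ≤ Var(Z̄)/(4.42)² = 155/(451·4.42²) = 0.0176.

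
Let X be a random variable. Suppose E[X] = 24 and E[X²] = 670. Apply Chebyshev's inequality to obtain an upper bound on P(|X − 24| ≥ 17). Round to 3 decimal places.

Var(X) = E[X²] − (E[X])² = 670 − 576 = 94.
Chebyshev's inequality: P(|X − μ| ≥ t) ≤ Var(X)/t² = 94/289 = 0.3253.

0.325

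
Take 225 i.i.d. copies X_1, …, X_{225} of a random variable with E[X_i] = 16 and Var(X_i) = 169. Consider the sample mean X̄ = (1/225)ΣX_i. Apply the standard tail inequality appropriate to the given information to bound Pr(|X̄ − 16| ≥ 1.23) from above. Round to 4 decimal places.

0.4965

With mean and variance of each term known, Chebyshev's inequality bounds the deviation of the sum (or sample mean).
Var(X̄) = Var(X_i)/n = 169/225 = 0.75111.
Chebyshev: Pr(|X̄ − 16| ≥ 1.23) ≤ Var(X̄)/(1.23)² = 169/(225·1.23²) = 0.4965.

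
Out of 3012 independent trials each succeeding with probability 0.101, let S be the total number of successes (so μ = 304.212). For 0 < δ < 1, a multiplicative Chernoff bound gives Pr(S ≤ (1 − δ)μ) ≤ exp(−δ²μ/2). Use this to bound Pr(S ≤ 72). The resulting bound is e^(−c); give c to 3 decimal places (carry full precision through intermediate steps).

88.626

Write 72 = (1 − δ)μ, so δ = 1 − 72/304.212 = 0.7633229…
Then the exponent is δ²μ/2 = (μ − 72)²/(2μ) = 88.626374.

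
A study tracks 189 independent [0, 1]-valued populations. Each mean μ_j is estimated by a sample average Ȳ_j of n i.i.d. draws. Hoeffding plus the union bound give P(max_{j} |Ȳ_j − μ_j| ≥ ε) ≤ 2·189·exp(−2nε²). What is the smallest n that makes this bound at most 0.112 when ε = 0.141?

Need 2·189·exp(−2nε²) ≤ 0.112, i.e. exp(−2nε²) ≤ 0.112/378.
So 2nε² ≥ ln(378/0.112) = 8.124151.
Hence n ≥ 8.124151/(2·0.141²) = 204.319.
The smallest integer n is 205.

205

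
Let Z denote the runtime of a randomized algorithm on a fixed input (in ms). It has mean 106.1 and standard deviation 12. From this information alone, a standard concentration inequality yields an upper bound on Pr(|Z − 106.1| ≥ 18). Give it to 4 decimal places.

0.4444

Mean and variance are known, so Chebyshev's inequality applies.
Chebyshev: Pr(|Z − μ| ≥ t) ≤ Var(Z)/t².
Var(Z) = σ² = 12² = 144.
Bound = 144 / 324 = 0.4444.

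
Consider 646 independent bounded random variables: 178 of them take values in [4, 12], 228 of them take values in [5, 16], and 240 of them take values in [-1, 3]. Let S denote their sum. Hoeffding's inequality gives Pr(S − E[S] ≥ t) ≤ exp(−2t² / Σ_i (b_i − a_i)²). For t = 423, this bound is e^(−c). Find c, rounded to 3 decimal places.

Σ(b_i − a_i)² = 178·8² + 228·11² + 240·4² = 42820.
c = 2t² / 42820 = 2·423² / 42820 = 8.3573.

8.357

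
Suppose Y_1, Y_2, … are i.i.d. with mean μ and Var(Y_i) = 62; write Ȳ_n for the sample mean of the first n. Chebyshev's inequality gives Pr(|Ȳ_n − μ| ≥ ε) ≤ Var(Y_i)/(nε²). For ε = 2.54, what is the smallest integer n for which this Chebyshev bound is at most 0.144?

67

Require 62/(n·2.54²) ≤ 0.144, i.e. n ≥ 62/(0.144·2.54²) = 66.736.
The smallest integer n is 67.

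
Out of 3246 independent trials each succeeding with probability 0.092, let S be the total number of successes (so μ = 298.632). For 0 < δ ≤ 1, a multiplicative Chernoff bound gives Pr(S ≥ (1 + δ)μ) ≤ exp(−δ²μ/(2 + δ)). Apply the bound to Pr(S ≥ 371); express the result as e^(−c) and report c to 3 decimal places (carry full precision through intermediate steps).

Write 371 = (1 + δ)μ, so δ = 371/298.632 − 1 = 0.2423317…
Then the exponent is δ²μ/(2 + δ) = (371 − μ)² / (μ·(2 + δ)) = 7.820904.

7.821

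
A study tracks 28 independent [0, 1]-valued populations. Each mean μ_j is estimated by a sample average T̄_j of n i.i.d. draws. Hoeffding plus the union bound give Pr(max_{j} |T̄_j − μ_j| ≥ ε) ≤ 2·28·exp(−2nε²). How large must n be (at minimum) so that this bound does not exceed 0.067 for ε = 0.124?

219

Need 2·28·exp(−2nε²) ≤ 0.067, i.e. exp(−2nε²) ≤ 0.067/56.
So 2nε² ≥ ln(56/0.067) = 6.728414.
Hence n ≥ 6.728414/(2·0.124²) = 218.796.
The smallest integer n is 219.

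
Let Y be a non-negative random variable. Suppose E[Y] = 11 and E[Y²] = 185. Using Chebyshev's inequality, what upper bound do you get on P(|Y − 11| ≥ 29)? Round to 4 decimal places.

Var(Y) = E[Y²] − (E[Y])² = 185 − 121 = 64.
Chebyshev's inequality: P(|Y − μ| ≥ t) ≤ Var(Y)/t² = 64/841 = 0.0761.

0.0761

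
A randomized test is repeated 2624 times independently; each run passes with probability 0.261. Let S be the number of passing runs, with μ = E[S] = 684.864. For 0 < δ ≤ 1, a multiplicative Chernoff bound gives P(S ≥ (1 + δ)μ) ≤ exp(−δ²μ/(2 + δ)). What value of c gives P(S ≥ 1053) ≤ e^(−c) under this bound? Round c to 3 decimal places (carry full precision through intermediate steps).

77.983

Write 1053 = (1 + δ)μ, so δ = 1053/684.864 − 1 = 0.5375315…
Then the exponent is δ²μ/(2 + δ) = (1053 − μ)² / (μ·(2 + δ)) = 77.983153.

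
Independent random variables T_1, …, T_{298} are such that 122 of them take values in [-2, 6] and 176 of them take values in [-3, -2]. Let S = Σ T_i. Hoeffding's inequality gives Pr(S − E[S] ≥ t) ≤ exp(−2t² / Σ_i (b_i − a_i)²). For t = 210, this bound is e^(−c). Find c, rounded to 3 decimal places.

Σ(b_i − a_i)² = 122·8² + 176·1² = 7984.
c = 2t² / 7984 = 2·210² / 7984 = 11.0471.

11.047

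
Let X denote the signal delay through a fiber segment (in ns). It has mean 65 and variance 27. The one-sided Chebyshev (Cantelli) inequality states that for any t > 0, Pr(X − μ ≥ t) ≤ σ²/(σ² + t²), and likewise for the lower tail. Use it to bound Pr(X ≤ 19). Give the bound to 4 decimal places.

Here σ² = 27 and t = 46, so σ² + t² = 2143.
Cantelli's bound: 27/2143 = 0.0126.

0.0126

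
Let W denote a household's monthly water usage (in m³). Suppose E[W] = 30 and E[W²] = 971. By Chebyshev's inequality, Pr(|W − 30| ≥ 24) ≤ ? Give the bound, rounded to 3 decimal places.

Var(W) = E[W²] − (E[W])² = 971 − 900 = 71.
Chebyshev's inequality: Pr(|W − μ| ≥ t) ≤ Var(W)/t² = 71/576 = 0.1233.

0.123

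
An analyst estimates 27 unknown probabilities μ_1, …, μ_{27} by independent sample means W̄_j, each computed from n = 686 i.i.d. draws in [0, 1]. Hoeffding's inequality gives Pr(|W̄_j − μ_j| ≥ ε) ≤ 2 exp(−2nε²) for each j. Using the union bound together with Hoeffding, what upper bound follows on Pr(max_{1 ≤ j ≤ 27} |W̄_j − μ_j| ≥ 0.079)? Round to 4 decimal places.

Per-experiment Hoeffding bound: 2·exp(−2·686·0.079²) = 2·exp(−8.56265) = 0.00038222.
Union bound over 27 events: 27·0.00038222 = 0.01032.

0.0103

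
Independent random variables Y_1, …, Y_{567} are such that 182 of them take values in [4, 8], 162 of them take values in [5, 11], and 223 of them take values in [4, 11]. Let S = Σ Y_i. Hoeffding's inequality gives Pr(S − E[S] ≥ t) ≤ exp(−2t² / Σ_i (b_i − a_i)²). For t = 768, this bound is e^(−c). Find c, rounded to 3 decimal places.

Σ(b_i − a_i)² = 182·4² + 162·6² + 223·7² = 19671.
c = 2t² / 19671 = 2·768² / 19671 = 59.9689.

59.969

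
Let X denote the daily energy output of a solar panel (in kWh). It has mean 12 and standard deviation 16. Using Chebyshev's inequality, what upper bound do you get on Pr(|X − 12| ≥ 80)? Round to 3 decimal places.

0.040

Chebyshev: Pr(|X − μ| ≥ t) ≤ Var(X)/t².
Var(X) = σ² = 16² = 256.
Bound = 256 / 6400 = 0.0400.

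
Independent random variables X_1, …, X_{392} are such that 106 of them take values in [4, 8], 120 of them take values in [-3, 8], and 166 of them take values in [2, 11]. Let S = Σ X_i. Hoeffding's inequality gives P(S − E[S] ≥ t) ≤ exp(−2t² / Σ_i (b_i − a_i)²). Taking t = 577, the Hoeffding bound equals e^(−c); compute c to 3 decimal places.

22.448

Σ(b_i − a_i)² = 106·4² + 120·11² + 166·9² = 29662.
c = 2t² / 29662 = 2·577² / 29662 = 22.4482.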